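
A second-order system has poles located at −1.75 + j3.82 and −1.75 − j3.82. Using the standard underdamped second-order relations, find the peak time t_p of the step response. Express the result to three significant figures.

t_p = π/ω_d with ω_d = 3.82 (the imaginary part), so t_p = 0.822 s.

t_p ≈ 0.822 s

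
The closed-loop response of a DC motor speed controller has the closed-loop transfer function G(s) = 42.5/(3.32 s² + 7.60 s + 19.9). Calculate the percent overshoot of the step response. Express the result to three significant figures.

Dividing through by 3.32: denominator becomes s² + 2.289 s + 5.994.
So ω_n = √5.994 = 2.45 rad/s and ζ = 2.289/(2·2.45) = 0.468.
%OS = 100·exp(−πζ/√(1−ζ²)) = 19.0%.

%OS ≈ 19.0%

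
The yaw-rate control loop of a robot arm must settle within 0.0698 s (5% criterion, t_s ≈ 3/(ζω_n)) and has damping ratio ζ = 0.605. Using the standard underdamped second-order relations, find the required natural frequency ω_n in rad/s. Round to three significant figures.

ω_n ≈ 71.0 rad/s

Rearranging t_s ≈ 3/(ζω_n) gives ω_n = 3/(ζ·t_s) = 3/(0.605 × 0.0698) = 71.0 rad/s.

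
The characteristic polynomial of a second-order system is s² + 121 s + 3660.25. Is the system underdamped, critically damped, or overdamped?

critically damped

a² − 4b = 121² − 4·3660.25 = 0 (repeated real root); the system is critically damped.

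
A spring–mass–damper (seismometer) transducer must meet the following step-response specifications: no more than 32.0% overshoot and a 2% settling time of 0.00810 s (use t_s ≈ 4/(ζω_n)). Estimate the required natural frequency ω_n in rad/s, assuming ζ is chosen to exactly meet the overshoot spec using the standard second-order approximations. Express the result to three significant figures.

ω_n ≈ 1450 rad/s

Inverting the overshoot relation: ζ = |ln 0.320|/√(π² + ln²0.320) = 0.341.
Then ω_n = 4/(ζ t_s) = 4/(0.341 × 0.00810) = 1450 rad/s.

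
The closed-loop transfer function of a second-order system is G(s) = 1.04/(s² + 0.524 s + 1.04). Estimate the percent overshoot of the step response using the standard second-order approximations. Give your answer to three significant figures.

%OS ≈ 43.4%

ω_n = √1.04 = 1.02 rad/s; ζ = 0.524/(2·1.02) = 0.257.
Overshoot: exp(−π·0.257/√(1−0.257²)) = 0.434, i.e. 43.4%.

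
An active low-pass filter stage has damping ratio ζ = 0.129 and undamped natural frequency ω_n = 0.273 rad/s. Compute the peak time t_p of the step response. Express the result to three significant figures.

t_p ≈ 11.6 s

The damped frequency is ω_d = ω_n√(1−ζ²) = 0.273·√(1−0.0166) = 0.271 rad/s.
Peak time t_p = π/ω_d = π/0.271 = 11.6 s.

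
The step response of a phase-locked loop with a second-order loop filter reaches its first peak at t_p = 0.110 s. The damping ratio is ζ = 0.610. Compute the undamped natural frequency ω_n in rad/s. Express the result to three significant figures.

Peak time t_p = π/ω_d, so ω_d = π/t_p = π/0.110 = 28.6 rad/s.
ω_n = ω_d/√(1−ζ²) = 28.6/√0.628 = 36.0 rad/s.

ω_n ≈ 36.0 rad/s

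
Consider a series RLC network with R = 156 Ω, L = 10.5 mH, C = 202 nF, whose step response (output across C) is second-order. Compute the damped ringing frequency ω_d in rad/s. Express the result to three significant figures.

ω_d ≈ 20400 rad/s

For a series RLC circuit (capacitor voltage as output), ω_n = 1/√(LC) = 1/√(10.5 mH · 202 nF) = 21700 rad/s.
ζ = (R/2)·√(C/L) = (156/2)·√(202 nF/10.5 mH) = 0.342.
The damped frequency ω_d = ω_n√(1−ζ²) = 20400 rad/s.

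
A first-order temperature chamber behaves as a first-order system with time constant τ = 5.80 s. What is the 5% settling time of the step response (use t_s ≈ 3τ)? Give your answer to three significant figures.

t_s ≈ 3τ = 17.4 s.

t_s ≈ 17.4 s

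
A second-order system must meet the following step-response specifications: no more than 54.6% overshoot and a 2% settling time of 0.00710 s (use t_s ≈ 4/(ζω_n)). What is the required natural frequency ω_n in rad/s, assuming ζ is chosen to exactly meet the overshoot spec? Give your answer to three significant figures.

ω_n ≈ 2980 rad/s

ζ = −ln(OS)/√(π² + (ln OS)²). With OS = 0.546, ln OS = −0.6051 and ζ = 0.6051/3.199 = 0.189.
From t_s ≈ 4/(ζω_n): ω_n = 4/(ζ·t_s) = 4/(0.189·0.00710) = 2980 rad/s.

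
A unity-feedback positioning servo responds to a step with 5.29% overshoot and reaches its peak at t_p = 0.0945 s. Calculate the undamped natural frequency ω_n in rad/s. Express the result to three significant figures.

The overshoot fixes ζ = −ln(OS)/√(π²+ln²(OS)) = 0.683.
t_p = π/ω_d ⇒ ω_d = 33.2 rad/s; then ω_n = ω_d/√(1−ζ²) = 45.5 rad/s.

ω_n ≈ 45.5 rad/s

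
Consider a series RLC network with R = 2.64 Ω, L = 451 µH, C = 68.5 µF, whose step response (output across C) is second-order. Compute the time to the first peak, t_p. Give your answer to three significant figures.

For a series RLC circuit (capacitor voltage as output), ω_n = 1/√(LC) = 1/√(451 µH · 68.5 µF) = 5690 rad/s.
ζ = (R/2)·√(C/L) = (2.64/2)·√(68.5 µF/451 µH) = 0.514.
ω_d = ω_n√(1−ζ²) = 4880 rad/s. t_p = π/ω_d = 0.000644 s.

t_p ≈ 0.000644 s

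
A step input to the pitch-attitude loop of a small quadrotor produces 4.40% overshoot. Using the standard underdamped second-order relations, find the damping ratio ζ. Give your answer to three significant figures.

ζ = −ln(OS)/√(π² + (ln OS)²). With OS = 0.0440, ln OS = −3.124 and ζ = 3.124/4.430 = 0.705.

ζ ≈ 0.705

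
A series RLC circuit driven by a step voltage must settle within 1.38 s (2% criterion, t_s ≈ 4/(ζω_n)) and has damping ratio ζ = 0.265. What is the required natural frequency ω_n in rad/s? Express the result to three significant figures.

Rearranging t_s ≈ 4/(ζω_n) gives ω_n = 4/(ζ·t_s) = 4/(0.265 × 1.38) = 10.9 rad/s.

ω_n ≈ 10.9 rad/s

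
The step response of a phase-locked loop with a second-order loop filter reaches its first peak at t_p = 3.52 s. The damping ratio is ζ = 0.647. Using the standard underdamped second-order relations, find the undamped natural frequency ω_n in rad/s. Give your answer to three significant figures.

Peak time t_p = π/ω_d, so ω_d = π/t_p = π/3.52 = 0.892 rad/s.
ω_n = ω_d/√(1−ζ²) = 0.892/√0.581 = 1.17 rad/s.

ω_n ≈ 1.17 rad/s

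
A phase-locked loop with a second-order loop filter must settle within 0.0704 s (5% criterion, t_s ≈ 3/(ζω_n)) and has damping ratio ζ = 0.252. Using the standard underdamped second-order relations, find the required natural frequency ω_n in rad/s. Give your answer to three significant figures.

Rearranging t_s ≈ 3/(ζω_n) gives ω_n = 3/(ζ·t_s) = 3/(0.252 × 0.0704) = 169 rad/s.

ω_n ≈ 169 rad/s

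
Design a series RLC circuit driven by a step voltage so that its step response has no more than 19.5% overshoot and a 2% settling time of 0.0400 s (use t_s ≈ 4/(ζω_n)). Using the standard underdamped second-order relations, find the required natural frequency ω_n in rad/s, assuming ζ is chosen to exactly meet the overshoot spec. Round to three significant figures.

ω_n ≈ 217 rad/s

ζ = −ln(OS)/√(π² + (ln OS)²). With OS = 0.195, ln OS = −1.635 and ζ = 1.635/3.541 = 0.462.
Then ω_n = 4/(ζ t_s) = 4/(0.462 × 0.0400) = 217 rad/s.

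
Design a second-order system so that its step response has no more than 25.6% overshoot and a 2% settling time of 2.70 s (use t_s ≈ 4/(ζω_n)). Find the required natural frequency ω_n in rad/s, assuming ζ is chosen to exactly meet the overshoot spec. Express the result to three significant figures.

ω_n ≈ 3.72 rad/s

Inverting the overshoot relation: ζ = |ln 0.256|/√(π² + ln²0.256) = 0.398.
From t_s ≈ 4/(ζω_n): ω_n = 4/(ζ·t_s) = 4/(0.398·2.70) = 3.72 rad/s.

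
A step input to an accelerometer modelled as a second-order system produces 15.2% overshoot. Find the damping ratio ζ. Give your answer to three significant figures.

ζ ≈ 0.514

Inverting the overshoot relation: ζ = |ln 0.152|/√(π² + ln²0.152) = 0.514.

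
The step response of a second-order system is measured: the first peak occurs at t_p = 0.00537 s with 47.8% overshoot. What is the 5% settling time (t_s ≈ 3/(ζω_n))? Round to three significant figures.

From the overshoot, ζ = −ln(OS)/√(π²+ln²(OS)) = 0.229.
From t_p = π/ω_d, ω_d = π/0.00537 = 585 rad/s, so ω_n = ω_d/√(1−ζ²) = 601 rad/s.
t_s ≈ 3/(ζω_n) = 3/(0.229·601) = 0.0218 s.

t_s ≈ 0.0218 s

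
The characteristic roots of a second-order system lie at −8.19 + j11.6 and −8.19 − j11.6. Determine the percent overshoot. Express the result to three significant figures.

The poles are at −σ ± jω_d with σ = 8.19 and ω_d = 11.6, so ω_n = √(σ²+ω_d²) = 14.2 rad/s and ζ = σ/ω_n = 0.577.
%OS = 100·exp(−πζ/√(1−ζ²)) = 10.9%.

%OS ≈ 10.9%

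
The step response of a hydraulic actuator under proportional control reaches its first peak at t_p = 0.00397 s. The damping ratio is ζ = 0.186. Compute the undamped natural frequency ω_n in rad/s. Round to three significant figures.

Peak time t_p = π/ω_d, so ω_d = π/t_p = π/0.00397 = 791 rad/s.
ω_n = ω_d/√(1−ζ²) = 791/√0.965 = 805 rad/s.

ω_n ≈ 805 rad/s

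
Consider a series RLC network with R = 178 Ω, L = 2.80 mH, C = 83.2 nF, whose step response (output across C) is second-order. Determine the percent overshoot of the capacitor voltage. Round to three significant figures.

For a series RLC circuit (capacitor voltage as output), ω_n = 1/√(LC) = 1/√(2.80 mH · 83.2 nF) = 65500 rad/s.
ζ = (R/2)·√(C/L) = (178/2)·√(83.2 nF/2.80 mH) = 0.485.
Overshoot: exp(−π·0.485/√(1−0.485²)) = 0.175, i.e. 17.5%.

%OS ≈ 17.5%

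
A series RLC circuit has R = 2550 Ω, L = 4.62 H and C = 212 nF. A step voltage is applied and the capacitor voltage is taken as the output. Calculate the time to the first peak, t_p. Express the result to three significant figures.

For a series RLC circuit (capacitor voltage as output), ω_n = 1/√(LC) = 1/√(4.62 H · 212 nF) = 1010 rad/s.
ζ = (R/2)·√(C/L) = (2550/2)·√(212 nF/4.62 H) = 0.273.
The damped frequency ω_d = ω_n√(1−ζ²) = 972 rad/s. t_p = π/ω_d = 0.00323 s.

t_p ≈ 0.00323 s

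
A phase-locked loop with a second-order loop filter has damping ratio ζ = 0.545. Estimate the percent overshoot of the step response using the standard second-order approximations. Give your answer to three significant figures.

For an underdamped second-order system, %OS = 100·exp(−πζ/√(1−ζ²)).
πζ/√(1−ζ²) = π·0.545/√(1−0.297) = 2.042, so %OS = 100·e^(−2.042) = 13.0%.

%OS ≈ 13.0%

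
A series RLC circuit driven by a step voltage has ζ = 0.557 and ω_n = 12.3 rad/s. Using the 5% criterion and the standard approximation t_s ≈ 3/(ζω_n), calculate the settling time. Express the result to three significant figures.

t_s ≈ 0.438 s

t_s ≈ 3/(ζω_n) = 3/(0.557 × 12.3) = 0.438 s.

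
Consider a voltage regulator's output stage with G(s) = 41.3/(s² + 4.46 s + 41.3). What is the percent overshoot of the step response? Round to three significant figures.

Comparing the denominator to s² + 2ζω_n s + ω_n²: ω_n = √41.3 = 6.43 rad/s, and 2ζω_n = 4.46 so ζ = 4.46/(2·6.43) = 0.347.
%OS = 100·exp(−πζ/√(1−ζ²)) = 31.3%.

%OS ≈ 31.3%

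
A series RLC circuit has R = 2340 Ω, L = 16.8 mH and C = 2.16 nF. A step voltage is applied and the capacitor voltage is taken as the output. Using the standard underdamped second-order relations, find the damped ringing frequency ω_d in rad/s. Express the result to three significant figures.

For a series RLC circuit (capacitor voltage as output), ω_n = 1/√(LC) = 1/√(16.8 mH · 2.16 nF) = 166000 rad/s.
ζ = (R/2)·√(C/L) = (2340/2)·√(2.16 nF/16.8 mH) = 0.420.
ω_d = 166000·√(1 − 0.420²) = 151000 rad/s.

ω_d ≈ 151000 rad/s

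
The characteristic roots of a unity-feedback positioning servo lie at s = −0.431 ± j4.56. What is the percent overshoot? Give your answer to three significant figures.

|pole| = ω_n = √(0.431² + 4.56²) = 4.58 rad/s; ζ = cos θ = σ/ω_n = 0.0941.
%OS = 100·exp(−πζ/√(1−ζ²)) = 74.3%.

%OS ≈ 74.3%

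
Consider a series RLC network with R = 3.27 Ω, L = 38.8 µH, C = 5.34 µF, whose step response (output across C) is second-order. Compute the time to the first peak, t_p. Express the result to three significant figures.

For a series RLC circuit (capacitor voltage as output), ω_n = 1/√(LC) = 1/√(38.8 µH · 5.34 µF) = 69500 rad/s.
ζ = (R/2)·√(C/L) = (3.27/2)·√(5.34 µF/38.8 µH) = 0.607.
The damped frequency ω_d = ω_n√(1−ζ²) = 55200 rad/s. t_p = π/ω_d = 0.0000569 s.

t_p ≈ 0.0000569 s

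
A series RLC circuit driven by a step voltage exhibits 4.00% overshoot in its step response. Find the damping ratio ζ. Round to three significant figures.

From %OS = 100·exp(−πζ/√(1−ζ²)), invert to get ζ = −ln(OS)/√(π² + ln²(OS)) with OS = 0.0400.
−ln 0.0400 = 3.219, so ζ = 3.219/√(π² + 10.36) = 0.716.

ζ ≈ 0.716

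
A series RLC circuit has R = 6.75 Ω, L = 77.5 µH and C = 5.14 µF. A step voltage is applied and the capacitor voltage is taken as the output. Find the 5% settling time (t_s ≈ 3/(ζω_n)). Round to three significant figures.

t_s ≈ 0.0000689 s

For a series RLC circuit (capacitor voltage as output), ω_n = 1/√(LC) = 1/√(77.5 µH · 5.14 µF) = 50100 rad/s.
ζ = (R/2)·√(C/L) = (6.75/2)·√(5.14 µF/77.5 µH) = 0.869.
t_s ≈ 3/(ζω_n) = 0.0000689 s.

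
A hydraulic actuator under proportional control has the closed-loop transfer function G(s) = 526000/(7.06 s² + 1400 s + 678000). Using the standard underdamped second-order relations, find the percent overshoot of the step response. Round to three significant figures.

Dividing through by 7.06: denominator becomes s² + 198.3 s + 96030.
So ω_n = √96030 = 310 rad/s and ζ = 198.3/(2·310) = 0.320.
%OS = 100·exp(−πζ/√(1−ζ²)) = 34.6%.

%OS ≈ 34.6%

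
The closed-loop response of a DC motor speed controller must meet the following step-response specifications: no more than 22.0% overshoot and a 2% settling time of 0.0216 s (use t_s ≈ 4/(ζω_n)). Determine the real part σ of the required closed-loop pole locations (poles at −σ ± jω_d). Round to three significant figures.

σ ≈ 185

The settling-time spec alone fixes σ = ζω_n = 4/t_s = 4/0.0216 = 185.
(Overshoot then fixes ζ = 0.434 and hence ω_d = σ·√(1−ζ²)/ζ = 384 rad/s.)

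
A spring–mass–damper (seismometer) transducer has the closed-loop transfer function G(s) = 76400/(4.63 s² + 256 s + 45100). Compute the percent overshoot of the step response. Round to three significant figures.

%OS ≈ 40.0%

Dividing through by 4.63: denominator becomes s² + 55.29 s + 9741.
So ω_n = √9741 = 98.7 rad/s and ζ = 55.29/(2·98.7) = 0.280.
%OS = 100 e^{−πζ/√(1−ζ²)} with ζ = 0.280 gives 40.0%.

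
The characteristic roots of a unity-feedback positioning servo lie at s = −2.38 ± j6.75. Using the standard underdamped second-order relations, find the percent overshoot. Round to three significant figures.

%OS ≈ 33.0%

The poles are at −σ ± jω_d with σ = 2.38 and ω_d = 6.75, so ω_n = √(σ²+ω_d²) = 7.16 rad/s and ζ = σ/ω_n = 0.333.
%OS = 100 e^{−πζ/√(1−ζ²)} with ζ = 0.333 gives 33.0%.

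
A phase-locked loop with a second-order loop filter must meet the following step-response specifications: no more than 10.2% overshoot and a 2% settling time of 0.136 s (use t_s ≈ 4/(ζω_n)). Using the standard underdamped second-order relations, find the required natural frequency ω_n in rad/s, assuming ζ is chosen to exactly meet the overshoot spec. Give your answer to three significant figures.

ω_n ≈ 50.0 rad/s

Inverting the overshoot relation: ζ = |ln 0.102|/√(π² + ln²0.102) = 0.588.
Then ω_n = 4/(ζ t_s) = 4/(0.588 × 0.136) = 50.0 rad/s.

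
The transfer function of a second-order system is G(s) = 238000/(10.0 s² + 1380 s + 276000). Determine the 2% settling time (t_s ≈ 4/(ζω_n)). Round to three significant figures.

t_s ≈ 0.0580 s

Dividing through by 10.0: denominator becomes s² + 138.0 s + 27600.
So ω_n = √27600 = 166 rad/s and ζ = 138.0/(2·166) = 0.415.
t_s ≈ 4/(ζω_n) = 0.0580 s.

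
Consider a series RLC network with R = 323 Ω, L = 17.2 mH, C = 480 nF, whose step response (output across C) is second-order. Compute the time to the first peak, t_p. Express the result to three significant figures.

For a series RLC circuit (capacitor voltage as output), ω_n = 1/√(LC) = 1/√(17.2 mH · 480 nF) = 11000 rad/s.
ζ = (R/2)·√(C/L) = (323/2)·√(480 nF/17.2 mH) = 0.853.
The damped frequency ω_d = ω_n√(1−ζ²) = 5740 rad/s. t_p = π/ω_d = 0.000547 s.

t_p ≈ 0.000547 s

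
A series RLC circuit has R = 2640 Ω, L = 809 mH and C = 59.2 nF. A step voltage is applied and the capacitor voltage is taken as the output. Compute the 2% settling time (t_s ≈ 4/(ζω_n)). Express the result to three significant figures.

t_s ≈ 0.00245 s

For a series RLC circuit (capacitor voltage as output), ω_n = 1/√(LC) = 1/√(809 mH · 59.2 nF) = 4570 rad/s.
ζ = (R/2)·√(C/L) = (2640/2)·√(59.2 nF/809 mH) = 0.357.
t_s ≈ 4/(ζω_n) = 0.00245 s.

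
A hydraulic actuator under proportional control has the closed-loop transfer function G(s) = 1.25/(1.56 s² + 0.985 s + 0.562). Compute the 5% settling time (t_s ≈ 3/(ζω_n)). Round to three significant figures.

t_s ≈ 9.50 s

Dividing through by 1.56: denominator becomes s² + 0.6314 s + 0.3603.
So ω_n = √0.3603 = 0.600 rad/s and ζ = 0.6314/(2·0.600) = 0.526.
t_s ≈ 3/(ζω_n) = 9.50 s.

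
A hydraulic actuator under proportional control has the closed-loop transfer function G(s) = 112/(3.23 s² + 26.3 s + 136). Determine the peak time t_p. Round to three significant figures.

Dividing through by 3.23: denominator becomes s² + 8.142 s + 42.11.
So ω_n = √42.11 = 6.49 rad/s and ζ = 8.142/(2·6.49) = 0.627.
ω_d = 6.49·√(1 − 0.627²) = 5.05 rad/s. t_p = π/ω_d = 0.622 s.

t_p ≈ 0.622 s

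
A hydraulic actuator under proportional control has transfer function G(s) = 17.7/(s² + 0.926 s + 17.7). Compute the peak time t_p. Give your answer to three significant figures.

t_p ≈ 0.751 s

ω_n = √17.7 = 4.21 rad/s; ζ = 0.926/(2·4.21) = 0.110.
The damped frequency ω_d = ω_n√(1−ζ²) = 4.18 rad/s. Then t_p = π/ω_d = 0.751 s.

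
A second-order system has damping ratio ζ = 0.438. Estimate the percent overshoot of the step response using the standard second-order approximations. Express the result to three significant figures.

%OS ≈ 21.6%

For an underdamped second-order system, %OS = 100·exp(−πζ/√(1−ζ²)).
πζ/√(1−ζ²) = π·0.438/√(1−0.192) = 1.531, so %OS = 100·e^(−1.531) = 21.6%.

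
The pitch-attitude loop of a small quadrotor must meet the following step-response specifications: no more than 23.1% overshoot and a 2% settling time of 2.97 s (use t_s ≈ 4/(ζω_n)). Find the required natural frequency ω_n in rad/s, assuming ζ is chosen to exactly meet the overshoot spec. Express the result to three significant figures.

ω_n ≈ 3.19 rad/s

ζ = −ln(OS)/√(π² + (ln OS)²). With OS = 0.231, ln OS = −1.465 and ζ = 1.465/3.467 = 0.423.
From t_s ≈ 4/(ζω_n): ω_n = 4/(ζ·t_s) = 4/(0.423·2.97) = 3.19 rad/s.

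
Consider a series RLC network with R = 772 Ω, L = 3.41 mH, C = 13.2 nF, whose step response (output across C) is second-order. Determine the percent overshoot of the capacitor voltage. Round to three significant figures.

%OS ≈ 2.55%

For a series RLC circuit (capacitor voltage as output), ω_n = 1/√(LC) = 1/√(3.41 mH · 13.2 nF) = 149000 rad/s.
ζ = (R/2)·√(C/L) = (772/2)·√(13.2 nF/3.41 mH) = 0.759.
%OS = 100·exp(−πζ/√(1−ζ²)) = 2.55%.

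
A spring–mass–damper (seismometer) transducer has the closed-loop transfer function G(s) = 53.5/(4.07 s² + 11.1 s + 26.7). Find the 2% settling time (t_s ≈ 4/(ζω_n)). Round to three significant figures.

t_s ≈ 2.93 s

Dividing through by 4.07: denominator becomes s² + 2.727 s + 6.560.
So ω_n = √6.560 = 2.56 rad/s and ζ = 2.727/(2·2.56) = 0.532.
t_s ≈ 4/(ζω_n) = 2.93 s.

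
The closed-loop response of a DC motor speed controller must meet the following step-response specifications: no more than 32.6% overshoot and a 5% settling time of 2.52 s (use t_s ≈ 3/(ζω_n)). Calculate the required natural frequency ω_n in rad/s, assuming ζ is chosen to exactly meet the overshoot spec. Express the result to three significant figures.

Inverting the overshoot relation: ζ = |ln 0.326|/√(π² + ln²0.326) = 0.336.
From t_s ≈ 3/(ζω_n): ω_n = 3/(ζ·t_s) = 3/(0.336·2.52) = 3.54 rad/s.

ω_n ≈ 3.54 rad/s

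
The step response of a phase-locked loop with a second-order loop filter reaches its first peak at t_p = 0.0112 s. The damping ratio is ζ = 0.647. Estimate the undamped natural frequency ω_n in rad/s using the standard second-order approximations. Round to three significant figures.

Peak time t_p = π/ω_d, so ω_d = π/t_p = π/0.0112 = 280 rad/s.
ω_n = ω_d/√(1−ζ²) = 280/√0.581 = 368 rad/s.

ω_n ≈ 368 rad/s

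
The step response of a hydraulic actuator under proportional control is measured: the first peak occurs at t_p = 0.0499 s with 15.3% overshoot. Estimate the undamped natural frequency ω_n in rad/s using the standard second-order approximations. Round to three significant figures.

The overshoot fixes ζ = −ln(OS)/√(π²+ln²(OS)) = 0.513.
t_p = π/ω_d ⇒ ω_d = 63.0 rad/s; then ω_n = ω_d/√(1−ζ²) = 73.3 rad/s.

ω_n ≈ 73.3 rad/s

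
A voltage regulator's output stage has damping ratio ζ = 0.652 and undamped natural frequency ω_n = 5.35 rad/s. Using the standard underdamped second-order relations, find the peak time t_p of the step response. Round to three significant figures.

t_p ≈ 0.774 s

The damped frequency is ω_d = ω_n√(1−ζ²) = 5.35·√(1−0.425) = 4.06 rad/s.
Peak time t_p = π/ω_d = π/4.06 = 0.774 s.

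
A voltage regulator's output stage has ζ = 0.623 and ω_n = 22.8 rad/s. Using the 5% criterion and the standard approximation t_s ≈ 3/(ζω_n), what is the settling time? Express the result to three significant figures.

t_s ≈ 0.211 s

t_s ≈ 3/(ζω_n) = 3/(0.623 × 22.8) = 0.211 s.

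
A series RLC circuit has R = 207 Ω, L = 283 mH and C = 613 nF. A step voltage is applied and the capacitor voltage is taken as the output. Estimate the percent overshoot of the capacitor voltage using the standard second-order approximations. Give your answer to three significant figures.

%OS ≈ 61.6%

For a series RLC circuit (capacitor voltage as output), ω_n = 1/√(LC) = 1/√(283 mH · 613 nF) = 2400 rad/s.
ζ = (R/2)·√(C/L) = (207/2)·√(613 nF/283 mH) = 0.152.
Overshoot: exp(−π·0.152/√(1−0.152²)) = 0.616, i.e. 61.6%.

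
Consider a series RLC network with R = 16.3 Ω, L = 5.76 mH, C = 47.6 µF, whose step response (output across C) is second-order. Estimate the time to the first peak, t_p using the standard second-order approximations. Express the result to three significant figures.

t_p ≈ 0.00245 s

For a series RLC circuit (capacitor voltage as output), ω_n = 1/√(LC) = 1/√(5.76 mH · 47.6 µF) = 1910 rad/s.
ζ = (R/2)·√(C/L) = (16.3/2)·√(47.6 µF/5.76 mH) = 0.741.
The damped frequency ω_d = ω_n√(1−ζ²) = 1280 rad/s. t_p = π/ω_d = 0.00245 s.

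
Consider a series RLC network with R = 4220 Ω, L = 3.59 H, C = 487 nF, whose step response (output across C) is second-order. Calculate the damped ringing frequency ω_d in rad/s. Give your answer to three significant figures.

For a series RLC circuit (capacitor voltage as output), ω_n = 1/√(LC) = 1/√(3.59 H · 487 nF) = 756 rad/s.
ζ = (R/2)·√(C/L) = (4220/2)·√(487 nF/3.59 H) = 0.777.
The damped frequency ω_d = ω_n√(1−ζ²) = 476 rad/s.

ω_d ≈ 476 rad/s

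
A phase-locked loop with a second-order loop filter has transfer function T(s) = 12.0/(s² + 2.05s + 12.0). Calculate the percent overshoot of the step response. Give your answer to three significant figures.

ω_n = √12.0 = 3.46 rad/s; ζ = 2.05/(2·3.46) = 0.296.
%OS = 100 e^{−πζ/√(1−ζ²)} with ζ = 0.296 gives 37.8%.

%OS ≈ 37.8%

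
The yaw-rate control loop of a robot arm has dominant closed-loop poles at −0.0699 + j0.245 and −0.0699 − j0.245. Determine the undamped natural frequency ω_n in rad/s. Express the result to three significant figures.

ω_n ≈ 0.255 rad/s

|pole| = ω_n = √(0.0699² + 0.245²) = 0.255 rad/s; ζ = cos θ = σ/ω_n = 0.274.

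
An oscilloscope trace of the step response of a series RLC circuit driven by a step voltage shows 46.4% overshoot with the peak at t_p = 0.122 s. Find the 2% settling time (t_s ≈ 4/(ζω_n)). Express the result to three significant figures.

t_s ≈ 0.636 s

From the overshoot, ζ = −ln(OS)/√(π²+ln²(OS)) = 0.237.
t_p = π/ω_d ⇒ ω_d = 25.8 rad/s; then ω_n = ω_d/√(1−ζ²) = 26.5 rad/s.
t_s ≈ 4/(ζω_n) = 4/(0.237·26.5) = 0.636 s.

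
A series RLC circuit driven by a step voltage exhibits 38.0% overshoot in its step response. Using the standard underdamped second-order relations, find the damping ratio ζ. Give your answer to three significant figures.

Inverting the overshoot relation: ζ = |ln 0.380|/√(π² + ln²0.380) = 0.294.

ζ ≈ 0.294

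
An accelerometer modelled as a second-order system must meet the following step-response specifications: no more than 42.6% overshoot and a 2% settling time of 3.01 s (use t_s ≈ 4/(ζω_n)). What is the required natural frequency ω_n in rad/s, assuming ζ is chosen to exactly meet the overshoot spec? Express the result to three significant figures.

ω_n ≈ 5.07 rad/s

From %OS = 100·exp(−πζ/√(1−ζ²)), invert to get ζ = −ln(OS)/√(π² + ln²(OS)) with OS = 0.426.
−ln 0.426 = 0.8533, so ζ = 0.8533/√(π² + 0.7281) = 0.262.
Then ω_n = 4/(ζ t_s) = 4/(0.262 × 3.01) = 5.07 rad/s.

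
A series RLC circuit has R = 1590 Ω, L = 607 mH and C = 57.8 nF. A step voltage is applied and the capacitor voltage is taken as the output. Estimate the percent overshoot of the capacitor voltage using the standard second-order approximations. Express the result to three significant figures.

%OS ≈ 45.2%

For a series RLC circuit (capacitor voltage as output), ω_n = 1/√(LC) = 1/√(607 mH · 57.8 nF) = 5340 rad/s.
ζ = (R/2)·√(C/L) = (1590/2)·√(57.8 nF/607 mH) = 0.245.
%OS = 100·exp(−πζ/√(1−ζ²)) = 45.2%.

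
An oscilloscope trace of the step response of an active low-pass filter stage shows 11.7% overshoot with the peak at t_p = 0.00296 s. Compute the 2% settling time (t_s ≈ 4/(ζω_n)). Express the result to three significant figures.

t_s ≈ 0.00552 s

From the overshoot, ζ = −ln(OS)/√(π²+ln²(OS)) = 0.564.
From t_p = π/ω_d, ω_d = π/0.00296 = 1060 rad/s, so ω_n = ω_d/√(1−ζ²) = 1290 rad/s.
t_s ≈ 4/(ζω_n) = 4/(0.564·1290) = 0.00552 s.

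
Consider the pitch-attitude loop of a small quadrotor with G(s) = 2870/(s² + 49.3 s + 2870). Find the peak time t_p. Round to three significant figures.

t_p ≈ 0.0660 s

ω_n = √2870 = 53.6 rad/s; ζ = 49.3/(2·53.6) = 0.460.
ω_d = 53.6·√(1 − 0.460²) = 47.6 rad/s. Then t_p = π/ω_d = 0.0660 s.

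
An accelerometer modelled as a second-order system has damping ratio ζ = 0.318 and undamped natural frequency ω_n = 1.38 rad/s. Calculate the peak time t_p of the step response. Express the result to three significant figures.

t_p ≈ 2.40 s

The damped frequency is ω_d = ω_n√(1−ζ²) = 1.38·√(1−0.101) = 1.31 rad/s.
Peak time t_p = π/ω_d = π/1.31 = 2.40 s.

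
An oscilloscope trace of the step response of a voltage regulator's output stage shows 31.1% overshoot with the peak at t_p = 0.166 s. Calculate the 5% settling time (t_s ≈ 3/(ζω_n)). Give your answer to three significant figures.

The overshoot fixes ζ = −ln(OS)/√(π²+ln²(OS)) = 0.348.
t_p = π/ω_d ⇒ ω_d = 18.9 rad/s; then ω_n = ω_d/√(1−ζ²) = 20.2 rad/s.
t_s ≈ 3/(ζω_n) = 3/(0.348·20.2) = 0.426 s.

t_s ≈ 0.426 s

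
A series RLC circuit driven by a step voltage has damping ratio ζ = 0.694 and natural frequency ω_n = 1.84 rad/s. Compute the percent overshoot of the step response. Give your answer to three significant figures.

For an underdamped second-order system, %OS = 100·exp(−πζ/√(1−ζ²)).
πζ/√(1−ζ²) = π·0.694/√(1−0.482) = 3.028, so %OS = 100·e^(−3.028) = 4.84%.

%OS ≈ 4.84%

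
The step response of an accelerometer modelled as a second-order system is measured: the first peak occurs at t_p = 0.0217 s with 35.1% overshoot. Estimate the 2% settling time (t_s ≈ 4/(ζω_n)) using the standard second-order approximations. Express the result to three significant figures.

t_s ≈ 0.0829 s

From the overshoot, ζ = −ln(OS)/√(π²+ln²(OS)) = 0.316.
t_p = π/ω_d ⇒ ω_d = 145 rad/s; then ω_n = ω_d/√(1−ζ²) = 153 rad/s.
t_s ≈ 4/(ζω_n) = 4/(0.316·153) = 0.0829 s.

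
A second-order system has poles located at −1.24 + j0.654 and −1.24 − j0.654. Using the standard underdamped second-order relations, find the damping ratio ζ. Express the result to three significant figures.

ζ ≈ 0.885

With σ = 1.24, ω_d = 0.654: ω_n = √(σ²+ω_d²) = 1.40 rad/s, ζ = σ/ω_n = 0.885.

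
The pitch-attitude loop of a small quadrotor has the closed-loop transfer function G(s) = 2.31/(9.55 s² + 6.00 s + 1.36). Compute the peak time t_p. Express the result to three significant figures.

t_p ≈ 15.0 s

Dividing through by 9.55: denominator becomes s² + 0.6283 s + 0.1424.
So ω_n = √0.1424 = 0.377 rad/s and ζ = 0.6283/(2·0.377) = 0.832.
The damped frequency ω_d = ω_n√(1−ζ²) = 0.209 rad/s. t_p = π/ω_d = 15.0 s.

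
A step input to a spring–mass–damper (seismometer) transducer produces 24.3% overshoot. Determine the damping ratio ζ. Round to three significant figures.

ζ ≈ 0.411

From %OS = 100·exp(−πζ/√(1−ζ²)), invert to get ζ = −ln(OS)/√(π² + ln²(OS)) with OS = 0.243.
−ln 0.243 = 1.415, so ζ = 1.415/√(π² + 2.001) = 0.411.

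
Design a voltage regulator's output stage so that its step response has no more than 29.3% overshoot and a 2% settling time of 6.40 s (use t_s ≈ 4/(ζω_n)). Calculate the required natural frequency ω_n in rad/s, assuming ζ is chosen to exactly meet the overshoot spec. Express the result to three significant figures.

ζ = −ln(OS)/√(π² + (ln OS)²). With OS = 0.293, ln OS = −1.228 and ζ = 1.228/3.373 = 0.364.
Then ω_n = 4/(ζ t_s) = 4/(0.364 × 6.40) = 1.72 rad/s.

ω_n ≈ 1.72 rad/s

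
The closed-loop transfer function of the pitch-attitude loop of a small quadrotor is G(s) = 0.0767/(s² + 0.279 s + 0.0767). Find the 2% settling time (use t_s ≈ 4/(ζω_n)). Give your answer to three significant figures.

Matching coefficients with s² + 2ζω_n s + ω_n² gives ω_n² = 0.0767 ⇒ ω_n = 0.277 rad/s, and ζ = 0.279/(2ω_n) = 0.504.
t_s ≈ 4/(ζω_n) = 4/(0.504·0.277) = 28.7 s.

t_s ≈ 28.7 s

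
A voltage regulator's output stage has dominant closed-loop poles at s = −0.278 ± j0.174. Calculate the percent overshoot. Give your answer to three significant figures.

With σ = 0.278, ω_d = 0.174: ω_n = √(σ²+ω_d²) = 0.328 rad/s, ζ = σ/ω_n = 0.848.
%OS = 100·exp(−πζ/√(1−ζ²)) = 0.661%.

%OS ≈ 0.661%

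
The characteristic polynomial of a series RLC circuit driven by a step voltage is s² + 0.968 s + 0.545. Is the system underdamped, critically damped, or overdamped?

a² − 4b = 0.968² − 4·0.545 < 0 (complex roots); the system is underdamped.

underdamped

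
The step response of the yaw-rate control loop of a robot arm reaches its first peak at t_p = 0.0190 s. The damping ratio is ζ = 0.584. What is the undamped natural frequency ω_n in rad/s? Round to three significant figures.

Peak time t_p = π/ω_d, so ω_d = π/t_p = π/0.0190 = 165 rad/s.
ω_n = ω_d/√(1−ζ²) = 165/√0.659 = 204 rad/s.

ω_n ≈ 204 rad/s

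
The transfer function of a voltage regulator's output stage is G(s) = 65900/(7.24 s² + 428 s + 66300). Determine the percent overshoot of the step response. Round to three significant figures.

%OS ≈ 36.1%

Dividing through by 7.24: denominator becomes s² + 59.12 s + 9157.
So ω_n = √9157 = 95.7 rad/s and ζ = 59.12/(2·95.7) = 0.309.
%OS = 100·exp(−πζ/√(1−ζ²)) = 36.1%.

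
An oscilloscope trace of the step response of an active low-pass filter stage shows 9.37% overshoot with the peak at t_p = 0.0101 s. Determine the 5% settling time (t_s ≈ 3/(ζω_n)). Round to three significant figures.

The overshoot fixes ζ = −ln(OS)/√(π²+ln²(OS)) = 0.602.
t_p = π/ω_d ⇒ ω_d = 311 rad/s; then ω_n = ω_d/√(1−ζ²) = 389 rad/s.
t_s ≈ 3/(ζω_n) = 3/(0.602·389) = 0.0128 s.

t_s ≈ 0.0128 s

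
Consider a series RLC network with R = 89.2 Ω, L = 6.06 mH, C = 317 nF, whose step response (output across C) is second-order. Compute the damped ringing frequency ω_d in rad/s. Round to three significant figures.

For a series RLC circuit (capacitor voltage as output), ω_n = 1/√(LC) = 1/√(6.06 mH · 317 nF) = 22800 rad/s.
ζ = (R/2)·√(C/L) = (89.2/2)·√(317 nF/6.06 mH) = 0.323.
ω_d = 22800·√(1 − 0.323²) = 21600 rad/s.

ω_d ≈ 21600 rad/s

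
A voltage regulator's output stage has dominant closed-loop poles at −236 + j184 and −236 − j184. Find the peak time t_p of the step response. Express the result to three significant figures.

t_p ≈ 0.0171 s

t_p = π/ω_d with ω_d = 184 (the imaginary part), so t_p = 0.0171 s.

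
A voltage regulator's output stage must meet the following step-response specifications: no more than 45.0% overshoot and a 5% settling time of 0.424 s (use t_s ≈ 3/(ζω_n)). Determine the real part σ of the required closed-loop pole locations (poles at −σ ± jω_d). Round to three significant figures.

σ ≈ 7.08

The settling-time spec alone fixes σ = ζω_n = 3/t_s = 3/0.424 = 7.08.
(Overshoot then fixes ζ = 0.246 and hence ω_d = σ·√(1−ζ²)/ζ = 27.8 rad/s.)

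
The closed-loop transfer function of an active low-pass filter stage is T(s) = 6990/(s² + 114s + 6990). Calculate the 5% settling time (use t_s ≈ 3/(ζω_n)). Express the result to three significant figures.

Comparing the denominator to s² + 2ζω_n s + ω_n²: ω_n = √6990 = 83.6 rad/s, and 2ζω_n = 114 so ζ = 114/(2·83.6) = 0.682.
t_s ≈ 3/(ζω_n) = 3/(0.682·83.6) = 0.0526 s.

t_s ≈ 0.0526 s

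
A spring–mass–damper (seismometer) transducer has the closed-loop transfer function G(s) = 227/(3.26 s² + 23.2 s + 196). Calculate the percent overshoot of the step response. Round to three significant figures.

%OS ≈ 19.7%

Dividing through by 3.26: denominator becomes s² + 7.117 s + 60.12.
So ω_n = √60.12 = 7.75 rad/s and ζ = 7.117/(2·7.75) = 0.459.
%OS = 100 e^{−πζ/√(1−ζ²)} with ζ = 0.459 gives 19.7%.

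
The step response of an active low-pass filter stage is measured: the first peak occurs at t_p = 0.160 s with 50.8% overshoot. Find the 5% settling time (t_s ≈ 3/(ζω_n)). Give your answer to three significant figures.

From the overshoot, ζ = −ln(OS)/√(π²+ln²(OS)) = 0.211.
t_p = π/ω_d ⇒ ω_d = 19.6 rad/s; then ω_n = ω_d/√(1−ζ²) = 20.1 rad/s.
t_s ≈ 3/(ζω_n) = 3/(0.211·20.1) = 0.709 s.

t_s ≈ 0.709 s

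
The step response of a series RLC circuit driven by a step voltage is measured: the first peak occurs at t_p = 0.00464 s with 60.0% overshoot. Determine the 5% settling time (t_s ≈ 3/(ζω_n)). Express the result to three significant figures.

From the overshoot, ζ = −ln(OS)/√(π²+ln²(OS)) = 0.160.
t_p = π/ω_d ⇒ ω_d = 677 rad/s; then ω_n = ω_d/√(1−ζ²) = 686 rad/s.
t_s ≈ 3/(ζω_n) = 3/(0.160·686) = 0.0273 s.

t_s ≈ 0.0273 s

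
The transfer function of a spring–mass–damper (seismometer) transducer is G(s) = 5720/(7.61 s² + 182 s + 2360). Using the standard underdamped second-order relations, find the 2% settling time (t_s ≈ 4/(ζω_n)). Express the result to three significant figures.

Dividing through by 7.61: denominator becomes s² + 23.92 s + 310.1.
So ω_n = √310.1 = 17.6 rad/s and ζ = 23.92/(2·17.6) = 0.679.
t_s ≈ 4/(ζω_n) = 0.335 s.

t_s ≈ 0.335 s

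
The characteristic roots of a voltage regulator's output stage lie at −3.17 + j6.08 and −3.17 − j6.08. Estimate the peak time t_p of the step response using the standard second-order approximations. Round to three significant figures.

t_p ≈ 0.517 s

t_p = π/ω_d with ω_d = 6.08 (the imaginary part), so t_p = 0.517 s.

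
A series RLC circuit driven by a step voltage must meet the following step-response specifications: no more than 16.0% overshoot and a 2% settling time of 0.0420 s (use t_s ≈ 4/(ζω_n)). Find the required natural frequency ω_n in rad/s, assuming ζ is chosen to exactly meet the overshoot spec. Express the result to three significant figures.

ζ = −ln(OS)/√(π² + (ln OS)²). With OS = 0.160, ln OS = −1.833 and ζ = 1.833/3.637 = 0.504.
Then ω_n = 4/(ζ t_s) = 4/(0.504 × 0.0420) = 189 rad/s.

ω_n ≈ 189 rad/s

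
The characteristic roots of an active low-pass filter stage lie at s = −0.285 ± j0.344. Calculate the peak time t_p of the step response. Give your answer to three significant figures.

t_p = π/ω_d with ω_d = 0.344 (the imaginary part), so t_p = 9.13 s.

t_p ≈ 9.13 s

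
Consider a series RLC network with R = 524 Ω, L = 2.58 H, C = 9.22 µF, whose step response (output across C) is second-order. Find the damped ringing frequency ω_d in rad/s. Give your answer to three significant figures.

For a series RLC circuit (capacitor voltage as output), ω_n = 1/√(LC) = 1/√(2.58 H · 9.22 µF) = 205 rad/s.
ζ = (R/2)·√(C/L) = (524/2)·√(9.22 µF/2.58 H) = 0.495.
ω_d = ω_n√(1−ζ²) = 178 rad/s.

ω_d ≈ 178 rad/s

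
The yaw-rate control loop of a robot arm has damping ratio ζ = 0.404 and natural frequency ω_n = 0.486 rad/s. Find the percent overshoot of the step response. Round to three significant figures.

%OS ≈ 25.0%

For an underdamped second-order system, %OS = 100·exp(−πζ/√(1−ζ²)).
πζ/√(1−ζ²) = π·0.404/√(1−0.163) = 1.387, so %OS = 100·e^(−1.387) = 25.0%.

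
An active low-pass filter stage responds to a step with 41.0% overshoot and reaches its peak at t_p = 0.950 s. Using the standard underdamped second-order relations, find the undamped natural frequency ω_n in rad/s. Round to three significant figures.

The overshoot fixes ζ = −ln(OS)/√(π²+ln²(OS)) = 0.273.
t_p = π/ω_d ⇒ ω_d = 3.31 rad/s; then ω_n = ω_d/√(1−ζ²) = 3.44 rad/s.

ω_n ≈ 3.44 rad/s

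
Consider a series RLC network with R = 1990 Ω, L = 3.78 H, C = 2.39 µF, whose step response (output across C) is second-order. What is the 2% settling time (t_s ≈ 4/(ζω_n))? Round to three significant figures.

t_s ≈ 0.0152 s

For a series RLC circuit (capacitor voltage as output), ω_n = 1/√(LC) = 1/√(3.78 H · 2.39 µF) = 333 rad/s.
ζ = (R/2)·√(C/L) = (1990/2)·√(2.39 µF/3.78 H) = 0.791.
t_s ≈ 4/(ζω_n) = 0.0152 s.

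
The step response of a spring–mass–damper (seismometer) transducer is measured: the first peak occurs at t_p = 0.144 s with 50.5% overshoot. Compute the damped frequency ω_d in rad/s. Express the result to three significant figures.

ω_d ≈ 21.8 rad/s

t_p = π/ω_d, so ω_d = π/0.144 = 21.8 rad/s.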